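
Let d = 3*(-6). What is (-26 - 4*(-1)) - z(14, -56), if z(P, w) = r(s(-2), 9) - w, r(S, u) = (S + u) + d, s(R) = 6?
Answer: -75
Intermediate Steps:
d = -18
r(S, u) = -18 + S + u (r(S, u) = (S + u) - 18 = -18 + S + u)
z(P, w) = -3 - w (z(P, w) = (-18 + 6 + 9) - w = -3 - w)
(-26 - 4*(-1)) - z(14, -56) = (-26 - 4*(-1)) - (-3 - 1*(-56)) = (-26 + 4) - (-3 + 56) = -22 - 1*53 = -22 - 53 = -75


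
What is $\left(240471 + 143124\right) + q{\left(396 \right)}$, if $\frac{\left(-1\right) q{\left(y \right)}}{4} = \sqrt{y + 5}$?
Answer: $383595 - 4 \sqrt{401} \approx 3.8352 \cdot 10^{5}$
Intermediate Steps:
$q{\left(y \right)} = - 4 \sqrt{5 + y}$ ($q{\left(y \right)} = - 4 \sqrt{y + 5} = - 4 \sqrt{5 + y}$)
$\left(240471 + 143124\right) + q{\left(396 \right)} = \left(240471 + 143124\right) - 4 \sqrt{5 + 396} = 383595 - 4 \sqrt{401}$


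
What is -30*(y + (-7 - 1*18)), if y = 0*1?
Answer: 750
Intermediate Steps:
y = 0
-30*(y + (-7 - 1*18)) = -30*(0 + (-7 - 1*18)) = -30*(0 + (-7 - 18)) = -30*(0 - 25) = -30*(-25) = 750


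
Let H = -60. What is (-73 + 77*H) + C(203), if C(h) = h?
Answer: -4490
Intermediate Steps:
(-73 + 77*H) + C(203) = (-73 + 77*(-60)) + 203 = (-73 - 4620) + 203 = -4693 + 203 = -4490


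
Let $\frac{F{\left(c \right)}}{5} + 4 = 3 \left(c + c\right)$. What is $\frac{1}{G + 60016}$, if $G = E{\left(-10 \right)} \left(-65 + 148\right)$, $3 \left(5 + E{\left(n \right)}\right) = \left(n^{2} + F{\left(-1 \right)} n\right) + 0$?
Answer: $\frac{1}{76201} \approx 1.3123 \cdot 10^{-5}$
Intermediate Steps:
$F{\left(c \right)} = -20 + 30 c$ ($F{\left(c \right)} = -20 + 5 \cdot 3 \left(c + c\right) = -20 + 5 \cdot 3 \cdot 2 c = -20 + 5 \cdot 6 c = -20 + 30 c$)
$E{\left(n \right)} = -5 - \frac{50 n}{3} + \frac{n^{2}}{3}$ ($E{\left(n \right)} = -5 + \frac{\left(n^{2} + \left(-20 + 30 \left(-1\right)\right) n\right) + 0}{3} = -5 + \frac{\left(n^{2} + \left(-20 - 30\right) n\right) + 0}{3} = -5 + \frac{\left(n^{2} - 50 n\right) + 0}{3} = -5 + \frac{n^{2} - 50 n}{3} = -5 + \left(- \frac{50 n}{3} + \frac{n^{2}}{3}\right) = -5 - \frac{50 n}{3} + \frac{n^{2}}{3}$)
$G = 16185$ ($G = \left(-5 - - \frac{500}{3} + \frac{\left(-10\right)^{2}}{3}\right) \left(-65 + 148\right) = \left(-5 + \frac{500}{3} + \frac{1}{3} \cdot 100\right) 83 = \left(-5 + \frac{500}{3} + \frac{100}{3}\right) 83 = 195 \cdot 83 = 16185$)
$\frac{1}{G + 60016} = \frac{1}{16185 + 60016} = \frac{1}{76201}$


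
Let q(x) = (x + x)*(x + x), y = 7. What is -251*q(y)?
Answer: -49196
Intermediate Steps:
q(x) = 4*x² (q(x) = (2*x)*(2*x) = 4*x²)
-251*q(y) = -1004*7² = -1004*49 = -251*196 = -49196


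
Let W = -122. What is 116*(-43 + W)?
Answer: -19140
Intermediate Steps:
116*(-43 + W) = 116*(-43 - 122) = 116*(-165) = -19140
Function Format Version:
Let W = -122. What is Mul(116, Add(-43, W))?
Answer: -19140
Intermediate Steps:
Mul(116, Add(-43, W)) = Mul(116, Add(-43, -122)) = Mul(116, -165) = -19140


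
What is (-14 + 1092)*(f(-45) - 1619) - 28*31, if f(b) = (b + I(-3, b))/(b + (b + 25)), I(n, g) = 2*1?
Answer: -113453396/65 ≈ -1.7454e+6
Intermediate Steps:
I(n, g) = 2
f(b) = (2 + b)/(25 + 2*b) (f(b) = (b + 2)/(b + (b + 25)) = (2 + b)/(b + (25 + b)) = (2 + b)/(25 + 2*b))
(-14 + 1092)*(f(-45) - 1619) - 28*31 = (-14 + 1092)*((2 - 45)/(25 + 2*(-45)) - 1619) - 28*31 = 1078*(-43/(25 - 90) - 1619) - 1*868 = 1078*(-43/(-65) - 1619) - 868 = 1078*(-1/65*(-43) - 1619) - 868 = 1078*(43/65 - 1619) - 868 = 1078*(-105192/65) - 868 = -113396976/65 - 868 = -113453396/65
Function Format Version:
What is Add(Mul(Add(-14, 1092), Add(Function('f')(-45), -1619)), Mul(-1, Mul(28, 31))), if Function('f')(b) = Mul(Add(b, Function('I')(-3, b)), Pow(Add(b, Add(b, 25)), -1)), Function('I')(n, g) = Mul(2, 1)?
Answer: Rational(-113453396, 65) ≈ -1.7454e+6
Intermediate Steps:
Function('I')(n, g) = 2
Function('f')(b) = Mul(Pow(Add(25, Mul(2, b)), -1), Add(2, b)) (Function('f')(b) = Mul(Add(b, 2), Pow(Add(b, Add(b, 25)), -1)) = Mul(Add(2, b), Pow(Add(b, Add(25, b)), -1)) = Mul(Add(2, b), Pow(Add(25, Mul(2, b)), -1)) = Mul(Pow(Add(25, Mul(2, b)), -1), Add(2, b)))
Add(Mul(Add(-14, 1092), Add(Function('f')(-45), -1619)), Mul(-1, Mul(28, 31))) = Add(Mul(Add(-14, 1092), Add(Mul(Pow(Add(25, Mul(2, -45)), -1), Add(2, -45)), -1619)), Mul(-1, Mul(28, 31))) = Add(Mul(1078, Add(Mul(Pow(Add(25, -90), -1), -43), -1619)), Mul(-1, 868)) = Add(Mul(1078, Add(Mul(Pow(-65, -1), -43), -1619)), -868) = Add(Mul(1078, Add(Mul(Rational(-1, 65), -43), -1619)), -868) = Add(Mul(1078, Add(Rational(43, 65), -1619)), -868) = Add(Mul(1078, Rational(-105192, 65)), -868) = Add(Rational(-113396976, 65), -868) = Rational(-113453396, 65)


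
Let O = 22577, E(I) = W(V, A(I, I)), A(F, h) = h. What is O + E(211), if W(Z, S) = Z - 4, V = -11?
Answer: 22562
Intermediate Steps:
W(Z, S) = -4 + Z
E(I) = -15 (E(I) = -4 - 11 = -15)
O + E(211) = 22577 - 15 = 22562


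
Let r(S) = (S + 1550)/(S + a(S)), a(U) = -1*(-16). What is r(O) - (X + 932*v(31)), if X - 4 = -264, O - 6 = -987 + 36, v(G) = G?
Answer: -26599733/929 ≈ -28633.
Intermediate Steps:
a(U) = 16
O = -945 (O = 6 + (-987 + 36) = 6 - 951 = -945)
X = -260 (X = 4 - 264 = -260)
r(S) = (1550 + S)/(16 + S) (r(S) = (S + 1550)/(S + 16) = (1550 + S)/(16 + S))
r(O) - (X + 932*v(31)) = (1550 - 945)/(16 - 945) - (-260 + 932*31) = 605/(-929) - (-260 + 28892) = -1/929*605 - 1*28632 = -605/929 - 28632 = -26599733/929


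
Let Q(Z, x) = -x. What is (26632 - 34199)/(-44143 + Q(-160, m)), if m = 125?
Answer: 1081/6324 ≈ 0.17094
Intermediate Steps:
(26632 - 34199)/(-44143 + Q(-160, m)) = (26632 - 34199)/(-44143 - 1*125) = -7567/(-44143 - 125) = -7567/(-44268) = -7567*(-1/44268) = 1081/6324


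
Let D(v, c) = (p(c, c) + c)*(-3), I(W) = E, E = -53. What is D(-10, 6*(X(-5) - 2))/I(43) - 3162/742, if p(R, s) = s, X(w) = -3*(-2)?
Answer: -573/371 ≈ -1.5445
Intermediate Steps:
X(w) = 6
I(W) = -53
D(v, c) = -6*c (D(v, c) = (c + c)*(-3) = (2*c)*(-3) = -6*c)
D(-10, 6*(X(-5) - 2))/I(43) - 3162/742 = -36*(6 - 2)/(-53) - 3162/742 = -36*4*(-1/53) - 3162*1/742 = -6*24*(-1/53) - 1581/371 = -144*(-1/53) - 1581/371 = 144/53 - 1581/371 = -573/371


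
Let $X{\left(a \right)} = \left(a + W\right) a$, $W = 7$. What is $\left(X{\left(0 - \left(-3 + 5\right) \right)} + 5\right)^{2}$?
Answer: $25$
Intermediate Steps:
$X{\left(a \right)} = a \left(7 + a\right)$ ($X{\left(a \right)} = \left(a + 7\right) a = \left(7 + a\right) a = a \left(7 + a\right)$)
$\left(X{\left(0 - \left(-3 + 5\right) \right)} + 5\right)^{2} = \left(\left(0 - \left(-3 + 5\right)\right) \left(7 + \left(0 - \left(-3 + 5\right)\right)\right) + 5\right)^{2} = \left(\left(0 - 2\right) \left(7 + \left(0 - 2\right)\right) + 5\right)^{2} = \left(- 2 \left(7 - 2\right) + 5\right)^{2} = \left(\left(-2\right) 5 + 5\right)^{2} = \left(-10 + 5\right)^{2} = \left(-5\right)^{2} = 25$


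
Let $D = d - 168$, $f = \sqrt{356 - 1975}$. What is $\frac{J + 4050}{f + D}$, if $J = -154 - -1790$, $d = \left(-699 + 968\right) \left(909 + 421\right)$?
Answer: $\frac{2033324972}{127879192023} - \frac{5686 i \sqrt{1619}}{127879192023} \approx 0.0159 - 1.7891 \cdot 10^{-6} i$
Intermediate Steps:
$d = 357770$ ($d = 269 \cdot 1330 = 357770$)
$f = i \sqrt{1619}$ ($f = \sqrt{-1619} = i \sqrt{1619} \approx 40.237 i$)
$D = 357602$ ($D = 357770 - 168 = 357602$)
$J = 1636$ ($J = -154 + 1790 = 1636$)
$\frac{J + 4050}{f + D} = \frac{1636 + 4050}{i \sqrt{1619} + 357602} = \frac{5686}{357602 + i \sqrt{1619}}$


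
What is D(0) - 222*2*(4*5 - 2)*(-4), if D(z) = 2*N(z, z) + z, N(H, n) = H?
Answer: 31968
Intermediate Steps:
D(z) = 3*z (D(z) = 2*z + z = 3*z)
D(0) - 222*2*(4*5 - 2)*(-4) = 3*0 - 222*2*(4*5 - 2)*(-4) = 0 - 222*2*(20 - 2)*(-4) = 0 - 222*2*18*(-4) = 0 - 7992*(-4) = 0 - 222*(-144) = 0 + 31968 = 31968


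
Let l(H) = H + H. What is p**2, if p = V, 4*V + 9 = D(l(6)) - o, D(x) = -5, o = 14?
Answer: 49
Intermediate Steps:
l(H) = 2*H
V = -7 (V = -9/4 + (-5 - 1*14)/4 = -9/4 + (-5 - 14)/4 = -9/4 + (1/4)*(-19) = -9/4 - 19/4 = -7)
p = -7
p**2 = (-7)**2 = 49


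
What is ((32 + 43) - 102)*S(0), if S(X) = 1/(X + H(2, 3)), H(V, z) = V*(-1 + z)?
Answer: -27/4 ≈ -6.7500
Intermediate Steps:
S(X) = 1/(4 + X) (S(X) = 1/(X + 2*(-1 + 3)) = 1/(X + 2*2) = 1/(X + 4) = 1/(4 + X))
((32 + 43) - 102)*S(0) = ((32 + 43) - 102)/(4 + 0) = (75 - 102)/4 = -27*1/4 = -27/4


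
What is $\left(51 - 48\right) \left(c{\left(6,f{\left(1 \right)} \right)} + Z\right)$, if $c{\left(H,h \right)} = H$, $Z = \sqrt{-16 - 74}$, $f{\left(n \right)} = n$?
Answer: $18 + 9 i \sqrt{10} \approx 18.0 + 28.461 i$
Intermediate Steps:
$Z = 3 i \sqrt{10}$ ($Z = \sqrt{-90} = 3 i \sqrt{10} \approx 9.4868 i$)
$\left(51 - 48\right) \left(c{\left(6,f{\left(1 \right)} \right)} + Z\right) = \left(51 - 48\right) \left(6 + 3 i \sqrt{10}\right) = 3 \left(6 + 3 i \sqrt{10}\right) = 18 + 9 i \sqrt{10}$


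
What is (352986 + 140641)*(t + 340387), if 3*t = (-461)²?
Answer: 608978744614/3 ≈ 2.0299e+11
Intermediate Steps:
t = 212521/3 (t = (⅓)*(-461)² = (⅓)*212521 = 212521/3 ≈ 70840.)
(352986 + 140641)*(t + 340387) = (352986 + 140641)*(212521/3 + 340387) = 493627*(1233682/3) = 608978744614/3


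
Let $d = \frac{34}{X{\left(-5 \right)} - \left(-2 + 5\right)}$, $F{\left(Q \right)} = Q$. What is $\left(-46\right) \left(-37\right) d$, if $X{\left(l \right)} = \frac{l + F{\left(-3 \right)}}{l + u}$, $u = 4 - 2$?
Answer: $-173604$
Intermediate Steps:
$u = 2$
$X{\left(l \right)} = \frac{-3 + l}{2 + l}$ ($X{\left(l \right)} = \frac{l - 3}{l + 2} = \frac{-3 + l}{2 + l}$)
$d = -102$ ($d = \frac{34}{\frac{-3 - 5}{2 - 5} - \left(-2 + 5\right)} = \frac{34}{\frac{1}{-3} \left(-8\right) - 3} = \frac{34}{\left(- \frac{1}{3}\right) \left(-8\right) - 3} = \frac{34}{\frac{8}{3} - 3} = \frac{34}{- \frac{1}{3}} = 34 \left(-3\right) = -102$)
$\left(-46\right) \left(-37\right) d = \left(-46\right) \left(-37\right) \left(-102\right) = 1702 \left(-102\right) = -173604$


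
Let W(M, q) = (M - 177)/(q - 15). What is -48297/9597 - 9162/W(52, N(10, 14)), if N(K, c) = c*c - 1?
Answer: 1054730093/79975 ≈ 13188.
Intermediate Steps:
N(K, c) = -1 + c² (N(K, c) = c² - 1 = -1 + c²)
W(M, q) = (-177 + M)/(-15 + q)
-48297/9597 - 9162/W(52, N(10, 14)) = -48297/9597 - 9162*(-15 + (-1 + 14²))/(-177 + 52) = -48297*1/9597 - 9162/(-125/(-15 + (-1 + 196))) = -16099/3199 - 9162/(-125/(-15 + 195)) = -16099/3199 - 9162/(-125/180) = -16099/3199 - 9162/((1/180)*(-125)) = -16099/3199 - 9162/(-25/36) = -16099/3199 - 9162*(-36/25) = -16099/3199 + 329832/25 = 1054730093/79975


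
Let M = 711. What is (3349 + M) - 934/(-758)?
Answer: 1539207/379 ≈ 4061.2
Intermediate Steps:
(3349 + M) - 934/(-758) = (3349 + 711) - 934/(-758) = 4060 - 934*(-1/758) = 4060 + 467/379 = 1539207/379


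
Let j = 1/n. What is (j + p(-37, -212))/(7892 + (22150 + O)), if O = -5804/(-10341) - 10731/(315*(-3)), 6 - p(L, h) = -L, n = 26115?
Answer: -96226452/93289850201 ≈ -0.0010315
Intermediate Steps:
p(L, h) = 6 + L (p(L, h) = 6 - (-1)*L = 6 + L)
O = 616159/51705 (O = -5804*(-1/10341) - 10731/(-945) = 5804/10341 - 10731*(-1/945) = 5804/10341 + 511/45 = 616159/51705 ≈ 11.917)
j = 1/26115 ≈ 3.8292e-5
(j + p(-37, -212))/(7892 + (22150 + O)) = (1/26115 + (6 - 37))/(7892 + (22150 + 616159/51705)) = (1/26115 - 31)/(7892 + 1145881909/51705) = -809564/(26115*1553937769/51705) = -809564/26115*51705/1553937769 = -96226452/93289850201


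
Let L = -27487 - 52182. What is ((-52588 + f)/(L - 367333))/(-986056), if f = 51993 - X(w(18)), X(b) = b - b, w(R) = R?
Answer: -595/440769004112 ≈ -1.3499e-9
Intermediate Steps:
L = -79669
X(b) = 0
f = 51993 (f = 51993 - 1*0 = 51993 + 0 = 51993)
((-52588 + f)/(L - 367333))/(-986056) = ((-52588 + 51993)/(-79669 - 367333))/(-986056) = -595/(-447002)*(-1/986056) = -595*(-1/447002)*(-1/986056) = (595/447002)*(-1/986056) = -595/440769004112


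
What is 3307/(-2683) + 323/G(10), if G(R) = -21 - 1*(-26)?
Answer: 850074/13415 ≈ 63.367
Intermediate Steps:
G(R) = 5 (G(R) = -21 + 26 = 5)
3307/(-2683) + 323/G(10) = 3307/(-2683) + 323/5 = 3307*(-1/2683) + 323*(⅕) = -3307/2683 + 323/5 = 850074/13415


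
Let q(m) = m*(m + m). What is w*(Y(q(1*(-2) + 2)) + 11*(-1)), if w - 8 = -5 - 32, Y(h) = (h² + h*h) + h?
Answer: 319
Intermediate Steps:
q(m) = 2*m² (q(m) = m*(2*m) = 2*m²)
Y(h) = h + 2*h² (Y(h) = (h² + h²) + h = 2*h² + h = h + 2*h²)
w = -29 (w = 8 + (-5 - 32) = 8 - 37 = -29)
w*(Y(q(1*(-2) + 2)) + 11*(-1)) = -29*((2*(1*(-2) + 2)²)*(1 + 2*(2*(1*(-2) + 2)²)) + 11*(-1)) = -29*((2*(-2 + 2)²)*(1 + 2*(2*(-2 + 2)²)) - 11) = -29*((2*0²)*(1 + 2*(2*0²)) - 11) = -29*((2*0)*(1 + 2*(2*0)) - 11) = -29*(0*(1 + 2*0) - 11) = -29*(0*(1 + 0) - 11) = -29*(0*1 - 11) = -29*(0 - 11) = -29*(-11) = 319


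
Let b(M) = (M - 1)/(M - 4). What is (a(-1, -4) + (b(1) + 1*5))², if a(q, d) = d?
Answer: 1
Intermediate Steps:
b(M) = (-1 + M)/(-4 + M)
(a(-1, -4) + (b(1) + 1*5))² = (-4 + ((-1 + 1)/(-4 + 1) + 1*5))² = (-4 + (0/(-3) + 5))² = (-4 + (-⅓*0 + 5))² = (-4 + (0 + 5))² = (-4 + 5)² = 1² = 1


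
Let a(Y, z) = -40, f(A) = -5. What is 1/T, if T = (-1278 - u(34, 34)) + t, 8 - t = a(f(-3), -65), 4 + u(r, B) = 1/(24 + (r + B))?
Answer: -92/112793 ≈ -0.00081565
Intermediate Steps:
u(r, B) = -4 + 1/(24 + B + r) (u(r, B) = -4 + 1/(24 + (r + B)) = -4 + 1/(24 + (B + r)) = -4 + 1/(24 + B + r))
t = 48 (t = 8 - 1*(-40) = 8 + 40 = 48)
T = -112793/92 (T = (-1278 - (-95 - 4*34 - 4*34)/(24 + 34 + 34)) + 48 = (-1278 - (-95 - 136 - 136)/92) + 48 = (-1278 - (-367)/92) + 48 = (-1278 - 1*(-367/92)) + 48 = (-1278 + 367/92) + 48 = -117209/92 + 48 = -112793/92 ≈ -1226.0)
1/T = 1/(-112793/92) = -92/112793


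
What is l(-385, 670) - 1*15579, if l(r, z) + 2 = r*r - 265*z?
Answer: -44906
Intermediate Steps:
l(r, z) = -2 + r² - 265*z (l(r, z) = -2 + (r*r - 265*z) = -2 + (r² - 265*z) = -2 + r² - 265*z)
l(-385, 670) - 1*15579 = (-2 + (-385)² - 265*670) - 1*15579 = (-2 + 148225 - 177550) - 15579 = -29327 - 15579 = -44906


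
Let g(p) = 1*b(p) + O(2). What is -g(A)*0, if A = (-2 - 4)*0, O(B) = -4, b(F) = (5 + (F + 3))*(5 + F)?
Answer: 0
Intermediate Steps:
b(F) = (5 + F)*(8 + F) (b(F) = (5 + (3 + F))*(5 + F) = (8 + F)*(5 + F) = (5 + F)*(8 + F))
A = 0 (A = -6*0 = 0)
g(p) = 36 + p² + 13*p (g(p) = 1*(40 + p² + 13*p) - 4 = (40 + p² + 13*p) - 4 = 36 + p² + 13*p)
-g(A)*0 = -(36 + 0² + 13*0)*0 = -(36 + 0 + 0)*0 = -1*36*0 = -36*0 = 0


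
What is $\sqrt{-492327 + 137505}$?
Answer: $i \sqrt{354822} \approx 595.67 i$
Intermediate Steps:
$\sqrt{-492327 + 137505} = \sqrt{-354822} = i \sqrt{354822}$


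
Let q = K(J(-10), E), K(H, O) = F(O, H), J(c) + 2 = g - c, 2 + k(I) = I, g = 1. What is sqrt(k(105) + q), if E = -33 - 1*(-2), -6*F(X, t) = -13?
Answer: sqrt(3786)/6 ≈ 10.255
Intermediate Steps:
F(X, t) = 13/6 (F(X, t) = -1/6*(-13) = 13/6)
k(I) = -2 + I
J(c) = -1 - c (J(c) = -2 + (1 - c) = -1 - c)
E = -31 (E = -33 + 2 = -31)
K(H, O) = 13/6
q = 13/6 ≈ 2.1667
sqrt(k(105) + q) = sqrt((-2 + 105) + 13/6) = sqrt(103 + 13/6) = sqrt(631/6) = sqrt(3786)/6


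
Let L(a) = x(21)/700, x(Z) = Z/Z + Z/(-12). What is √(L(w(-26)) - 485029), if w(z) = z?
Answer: I*√9506568421/140 ≈ 696.44*I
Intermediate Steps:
x(Z) = 1 - Z/12 (x(Z) = 1 + Z*(-1/12) = 1 - Z/12)
L(a) = -3/2800 (L(a) = (1 - 1/12*21)/700 = (1 - 7/4)*(1/700) = -¾*1/700 = -3/2800)
√(L(w(-26)) - 485029) = √(-3/2800 - 485029) = √(-1358081203/2800) = I*√9506568421/140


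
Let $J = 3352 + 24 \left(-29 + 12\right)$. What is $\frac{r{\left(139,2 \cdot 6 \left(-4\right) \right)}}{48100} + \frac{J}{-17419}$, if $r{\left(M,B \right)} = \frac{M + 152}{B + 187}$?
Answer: $- \frac{19678220671}{116461692100} \approx -0.16897$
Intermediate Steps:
$r{\left(M,B \right)} = \frac{152 + M}{187 + B}$
$J = 2944$ ($J = 3352 + 24 \left(-17\right) = 3352 - 408 = 2944$)
$\frac{r{\left(139,2 \cdot 6 \left(-4\right) \right)}}{48100} + \frac{J}{-17419} = \frac{\frac{1}{187 + 2 \cdot 6 \left(-4\right)} \left(152 + 139\right)}{48100} + \frac{2944}{-17419} = \frac{1}{187 + 12 \left(-4\right)} 291 \cdot \frac{1}{48100} + 2944 \left(- \frac{1}{17419}\right) = \frac{1}{187 - 48} \cdot 291 \cdot \frac{1}{48100} - \frac{2944}{17419} = \frac{1}{139} \cdot 291 \cdot \frac{1}{48100} - \frac{2944}{17419} = \frac{291}{139} \cdot \frac{1}{48100} - \frac{2944}{17419} = \frac{291}{6685900} - \frac{2944}{17419} = - \frac{19678220671}{116461692100}$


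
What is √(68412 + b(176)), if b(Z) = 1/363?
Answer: √74500671/33 ≈ 261.56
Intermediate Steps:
b(Z) = 1/363
√(68412 + b(176)) = √(68412 + 1/363) = √(24833557/363) = √74500671/33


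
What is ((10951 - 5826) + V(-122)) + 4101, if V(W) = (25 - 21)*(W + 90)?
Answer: 9098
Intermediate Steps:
V(W) = 360 + 4*W (V(W) = 4*(90 + W) = 360 + 4*W)
((10951 - 5826) + V(-122)) + 4101 = ((10951 - 5826) + (360 + 4*(-122))) + 4101 = (5125 + (360 - 488)) + 4101 = (5125 - 128) + 4101 = 4997 + 4101 = 9098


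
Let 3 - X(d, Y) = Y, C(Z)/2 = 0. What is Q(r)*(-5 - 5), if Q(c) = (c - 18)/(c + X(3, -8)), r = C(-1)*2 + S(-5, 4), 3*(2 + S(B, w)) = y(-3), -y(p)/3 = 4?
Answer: 48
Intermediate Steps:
y(p) = -12 (y(p) = -3*4 = -12)
S(B, w) = -6 (S(B, w) = -2 + (1/3)*(-12) = -2 - 4 = -6)
C(Z) = 0 (C(Z) = 2*0 = 0)
X(d, Y) = 3 - Y
r = -6 (r = 0*2 - 6 = 0 - 6 = -6)
Q(c) = (-18 + c)/(11 + c) (Q(c) = (c - 18)/(c + (3 - 1*(-8))) = (-18 + c)/(c + (3 + 8)) = (-18 + c)/(c + 11) = (-18 + c)/(11 + c))
Q(r)*(-5 - 5) = ((-18 - 6)/(11 - 6))*(-5 - 5) = (-24/5)*(-10) = ((1/5)*(-24))*(-10) = -24/5*(-10) = 48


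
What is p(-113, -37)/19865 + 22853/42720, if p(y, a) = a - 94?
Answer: 17935141/33945312 ≈ 0.52835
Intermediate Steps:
p(y, a) = -94 + a
p(-113, -37)/19865 + 22853/42720 = (-94 - 37)/19865 + 22853/42720 = -131*1/19865 + 22853*(1/42720) = -131/19865 + 22853/42720 = 17935141/33945312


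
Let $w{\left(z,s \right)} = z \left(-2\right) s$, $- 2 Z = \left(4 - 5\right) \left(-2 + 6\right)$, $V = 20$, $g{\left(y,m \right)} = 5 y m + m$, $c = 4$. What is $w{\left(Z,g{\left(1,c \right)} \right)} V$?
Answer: $-1920$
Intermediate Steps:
$g{\left(y,m \right)} = m + 5 m y$ ($g{\left(y,m \right)} = 5 m y + m = m + 5 m y$)
$Z = 2$ ($Z = - \frac{\left(4 - 5\right) \left(-2 + 6\right)}{2} = - \frac{\left(-1\right) 4}{2} = \left(- \frac{1}{2}\right) \left(-4\right) = 2$)
$w{\left(z,s \right)} = - 2 s z$ ($w{\left(z,s \right)} = - 2 z s = - 2 s z$)
$w{\left(Z,g{\left(1,c \right)} \right)} V = \left(-2\right) 4 \left(1 + 5 \cdot 1\right) 2 \cdot 20 = \left(-2\right) 4 \left(1 + 5\right) 2 \cdot 20 = \left(-2\right) 4 \cdot 6 \cdot 2 \cdot 20 = \left(-2\right) 24 \cdot 2 \cdot 20 = \left(-96\right) 20 = -1920$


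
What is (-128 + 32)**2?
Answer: 9216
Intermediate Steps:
(-128 + 32)**2 = (-96)**2 = 9216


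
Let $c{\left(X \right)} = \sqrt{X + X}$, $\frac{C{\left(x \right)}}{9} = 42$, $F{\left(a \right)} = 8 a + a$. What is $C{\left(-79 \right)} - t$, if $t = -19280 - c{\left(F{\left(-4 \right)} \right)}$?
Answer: $19658 + 6 i \sqrt{2} \approx 19658.0 + 8.4853 i$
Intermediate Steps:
$F{\left(a \right)} = 9 a$
$C{\left(x \right)} = 378$ ($C{\left(x \right)} = 9 \cdot 42 = 378$)
$c{\left(X \right)} = \sqrt{2} \sqrt{X}$ ($c{\left(X \right)} = \sqrt{2 X} = \sqrt{2} \sqrt{X}$)
$t = -19280 - 6 i \sqrt{2}$ ($t = -19280 - \sqrt{2} \sqrt{9 \left(-4\right)} = -19280 - \sqrt{2} \sqrt{-36} = -19280 - \sqrt{2} \cdot 6 i = -19280 - 6 i \sqrt{2} \approx -19280.0 - 8.4853 i$)
$C{\left(-79 \right)} - t = 378 - \left(-19280 - 6 i \sqrt{2}\right) = 378 + \left(19280 + 6 i \sqrt{2}\right) = 19658 + 6 i \sqrt{2}$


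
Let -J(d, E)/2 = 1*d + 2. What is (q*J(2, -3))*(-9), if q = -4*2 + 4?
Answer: -288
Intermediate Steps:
J(d, E) = -4 - 2*d (J(d, E) = -2*(1*d + 2) = -2*(d + 2) = -2*(2 + d) = -4 - 2*d)
q = -4 (q = -8 + 4 = -4)
(q*J(2, -3))*(-9) = -4*(-4 - 2*2)*(-9) = -4*(-4 - 4)*(-9) = -4*(-8)*(-9) = 32*(-9) = -288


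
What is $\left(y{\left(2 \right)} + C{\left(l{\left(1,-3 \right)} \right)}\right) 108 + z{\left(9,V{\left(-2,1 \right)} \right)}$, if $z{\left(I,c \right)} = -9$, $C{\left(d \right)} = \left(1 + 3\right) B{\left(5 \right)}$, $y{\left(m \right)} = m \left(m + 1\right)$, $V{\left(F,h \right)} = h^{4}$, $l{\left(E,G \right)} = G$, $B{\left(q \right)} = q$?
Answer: $2799$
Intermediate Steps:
$y{\left(m \right)} = m \left(1 + m\right)$
$C{\left(d \right)} = 20$ ($C{\left(d \right)} = \left(1 + 3\right) 5 = 4 \cdot 5 = 20$)
$\left(y{\left(2 \right)} + C{\left(l{\left(1,-3 \right)} \right)}\right) 108 + z{\left(9,V{\left(-2,1 \right)} \right)} = \left(2 \left(1 + 2\right) + 20\right) 108 - 9 = \left(2 \cdot 3 + 20\right) 108 - 9 = \left(6 + 20\right) 108 - 9 = 26 \cdot 108 - 9 = 2808 - 9 = 2799$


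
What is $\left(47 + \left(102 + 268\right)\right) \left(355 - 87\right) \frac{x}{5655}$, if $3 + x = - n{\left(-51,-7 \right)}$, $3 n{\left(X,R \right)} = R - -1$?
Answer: $- \frac{37252}{1885} \approx -19.762$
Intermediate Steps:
$n{\left(X,R \right)} = \frac{1}{3} + \frac{R}{3}$ ($n{\left(X,R \right)} = \frac{R - -1}{3} = \frac{R + 1}{3} = \frac{1 + R}{3} = \frac{1}{3} + \frac{R}{3}$)
$x = -1$ ($x = -3 - \left(\frac{1}{3} + \frac{1}{3} \left(-7\right)\right) = -3 - \left(\frac{1}{3} - \frac{7}{3}\right) = -3 - -2 = -3 + 2 = -1$)
$\left(47 + \left(102 + 268\right)\right) \left(355 - 87\right) \frac{x}{5655} = \left(47 + \left(102 + 268\right)\right) \left(355 - 87\right) \left(- \frac{1}{5655}\right) = \left(47 + 370\right) 268 \left(\left(-1\right) \frac{1}{5655}\right) = 417 \cdot 268 \left(- \frac{1}{5655}\right) = 111756 \left(- \frac{1}{5655}\right) = - \frac{37252}{1885}$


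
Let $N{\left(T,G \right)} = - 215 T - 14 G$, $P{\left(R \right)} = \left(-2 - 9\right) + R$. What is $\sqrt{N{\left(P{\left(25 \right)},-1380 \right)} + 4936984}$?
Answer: $3 \sqrt{550366} \approx 2225.6$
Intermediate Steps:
$P{\left(R \right)} = -11 + R$
$\sqrt{N{\left(P{\left(25 \right)},-1380 \right)} + 4936984} = \sqrt{\left(- 215 \left(-11 + 25\right) - -19320\right) + 4936984} = \sqrt{\left(\left(-215\right) 14 + 19320\right) + 4936984} = \sqrt{\left(-3010 + 19320\right) + 4936984} = \sqrt{16310 + 4936984} = \sqrt{4953294} = 3 \sqrt{550366}$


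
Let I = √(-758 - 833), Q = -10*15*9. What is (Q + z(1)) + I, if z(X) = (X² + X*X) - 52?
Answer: -1400 + I*√1591 ≈ -1400.0 + 39.887*I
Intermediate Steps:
Q = -1350 (Q = -150*9 = -1350)
z(X) = -52 + 2*X² (z(X) = (X² + X²) - 52 = 2*X² - 52 = -52 + 2*X²)
I = I*√1591 (I = √(-1591) = I*√1591 ≈ 39.887*I)
(Q + z(1)) + I = (-1350 + (-52 + 2*1²)) + I*√1591 = (-1350 + (-52 + 2*1)) + I*√1591 = (-1350 + (-52 + 2)) + I*√1591 = (-1350 - 50) + I*√1591 = -1400 + I*√1591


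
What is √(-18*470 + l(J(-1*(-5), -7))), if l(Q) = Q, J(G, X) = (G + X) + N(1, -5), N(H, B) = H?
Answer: I*√8461 ≈ 91.984*I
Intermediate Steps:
J(G, X) = 1 + G + X (J(G, X) = (G + X) + 1 = 1 + G + X)
√(-18*470 + l(J(-1*(-5), -7))) = √(-18*470 + (1 - 1*(-5) - 7)) = √(-8460 + (1 + 5 - 7)) = √(-8460 - 1) = √(-8461) = I*√8461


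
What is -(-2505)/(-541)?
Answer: -2505/541 ≈ -4.6303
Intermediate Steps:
-(-2505)/(-541) = -(-2505)*(-1)/541 = -15*167/541 = -2505/541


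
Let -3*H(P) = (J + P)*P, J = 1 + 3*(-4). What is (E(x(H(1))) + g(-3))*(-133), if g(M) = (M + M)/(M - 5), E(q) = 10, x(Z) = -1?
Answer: -5719/4 ≈ -1429.8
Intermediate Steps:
J = -11 (J = 1 - 12 = -11)
H(P) = -P*(-11 + P)/3 (H(P) = -(-11 + P)*P/3 = -P*(-11 + P)/3)
g(M) = 2*M/(-5 + M) (g(M) = (2*M)/(-5 + M) = 2*M/(-5 + M))
(E(x(H(1))) + g(-3))*(-133) = (10 + 2*(-3)/(-5 - 3))*(-133) = (10 + 2*(-3)/(-8))*(-133) = (10 + 2*(-3)*(-⅛))*(-133) = (10 + ¾)*(-133) = (43/4)*(-133) = -5719/4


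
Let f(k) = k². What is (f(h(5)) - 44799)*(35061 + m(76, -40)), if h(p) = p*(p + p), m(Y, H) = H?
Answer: -1481353279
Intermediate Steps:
h(p) = 2*p² (h(p) = p*(2*p) = 2*p²)
(f(h(5)) - 44799)*(35061 + m(76, -40)) = ((2*5²)² - 44799)*(35061 - 40) = ((2*25)² - 44799)*35021 = (50² - 44799)*35021 = (2500 - 44799)*35021 = -42299*35021 = -1481353279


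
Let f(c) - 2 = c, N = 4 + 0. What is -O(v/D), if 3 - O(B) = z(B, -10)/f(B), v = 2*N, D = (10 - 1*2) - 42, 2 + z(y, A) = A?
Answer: -49/5 ≈ -9.8000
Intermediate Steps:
z(y, A) = -2 + A
N = 4
f(c) = 2 + c
D = -34 (D = (10 - 2) - 42 = 8 - 42 = -34)
v = 8 (v = 2*4 = 8)
O(B) = 3 + 12/(2 + B) (O(B) = 3 - (-2 - 10)/(2 + B) = 3 - (-12)/(2 + B) = 3 + 12/(2 + B))
-O(v/D) = -3*(6 + 8/(-34))/(2 + 8/(-34)) = -3*(6 + 8*(-1/34))/(2 + 8*(-1/34)) = -3*(6 - 4/17)/(2 - 4/17) = -3*98/(30/17*17) = -3*17*98/(30*17) = -1*49/5 = -49/5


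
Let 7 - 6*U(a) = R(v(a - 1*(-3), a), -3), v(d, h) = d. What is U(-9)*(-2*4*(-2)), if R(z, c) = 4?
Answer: 8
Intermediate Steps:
U(a) = ½ (U(a) = 7/6 - ⅙*4 = 7/6 - ⅔ = ½)
U(-9)*(-2*4*(-2)) = (-2*4*(-2))/2 = (-8*(-2))/2 = (½)*16 = 8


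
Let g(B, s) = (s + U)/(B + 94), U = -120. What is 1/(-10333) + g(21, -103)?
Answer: -2304374/1188295 ≈ -1.9392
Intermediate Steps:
g(B, s) = (-120 + s)/(94 + B) (g(B, s) = (s - 120)/(B + 94) = (-120 + s)/(94 + B))
1/(-10333) + g(21, -103) = 1/(-10333) + (-120 - 103)/(94 + 21) = -1/10333 - 223/115 = -2304374/1188295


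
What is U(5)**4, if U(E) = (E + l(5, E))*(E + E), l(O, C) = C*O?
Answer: 8100000000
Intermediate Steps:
U(E) = 12*E**2 (U(E) = (E + E*5)*(E + E) = (E + 5*E)*(2*E) = (6*E)*(2*E) = 12*E**2)
U(5)**4 = (12*5**2)**4 = (12*25)**4 = 300**4 = 8100000000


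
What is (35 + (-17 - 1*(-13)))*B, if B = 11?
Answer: 341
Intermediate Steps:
(35 + (-17 - 1*(-13)))*B = (35 + (-17 - 1*(-13)))*11 = (35 + (-17 + 13))*11 = (35 - 4)*11 = 31*11 = 341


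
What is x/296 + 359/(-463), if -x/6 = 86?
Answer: -86293/34262 ≈ -2.5186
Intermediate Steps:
x = -516 (x = -6*86 = -516)
x/296 + 359/(-463) = -516/296 + 359/(-463) = -516*1/296 + 359*(-1/463) = -129/74 - 359/463 = -86293/34262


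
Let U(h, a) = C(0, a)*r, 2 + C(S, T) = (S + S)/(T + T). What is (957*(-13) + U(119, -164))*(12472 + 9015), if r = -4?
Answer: -267147871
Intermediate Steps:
C(S, T) = -2 + S/T (C(S, T) = -2 + (S + S)/(T + T) = -2 + (2*S)/((2*T)) = -2 + (2*S)*(1/(2*T)) = -2 + S/T)
U(h, a) = 8 (U(h, a) = (-2 + 0/a)*(-4) = (-2 + 0)*(-4) = -2*(-4) = 8)
(957*(-13) + U(119, -164))*(12472 + 9015) = (957*(-13) + 8)*(12472 + 9015) = (-12441 + 8)*21487 = -12433*21487 = -267147871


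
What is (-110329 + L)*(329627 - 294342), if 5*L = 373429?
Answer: -1257670312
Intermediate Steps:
L = 373429/5 (L = (⅕)*373429 = 373429/5 ≈ 74686.)
(-110329 + L)*(329627 - 294342) = (-110329 + 373429/5)*(329627 - 294342) = -178216/5*35285 = -1257670312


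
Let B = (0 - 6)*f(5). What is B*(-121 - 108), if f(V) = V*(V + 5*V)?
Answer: 206100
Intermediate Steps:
f(V) = 6*V² (f(V) = V*(6*V) = 6*V²)
B = -900 (B = (0 - 6)*(6*5²) = -36*25 = -6*150 = -900)
B*(-121 - 108) = -900*(-121 - 108) = -900*(-229) = 206100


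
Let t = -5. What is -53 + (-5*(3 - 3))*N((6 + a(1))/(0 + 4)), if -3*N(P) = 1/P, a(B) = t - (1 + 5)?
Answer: -53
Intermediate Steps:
a(B) = -11 (a(B) = -5 - (1 + 5) = -5 - 1*6 = -5 - 6 = -11)
N(P) = -1/(3*P)
-53 + (-5*(3 - 3))*N((6 + a(1))/(0 + 4)) = -53 + (-5*(3 - 3))*(-(0 + 4)/(6 - 11)/3) = -53 + (-5*0)*(-1/(3*((-5/4)))) = -53 + 0*(-1/(3*((-5*¼)))) = -53 + 0*(-1/(3*(-5/4))) = -53 + 0*(-⅓*(-⅘)) = -53 + 0*(4/15) = -53 + 0 = -53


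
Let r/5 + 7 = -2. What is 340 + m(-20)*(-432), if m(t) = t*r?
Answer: -388460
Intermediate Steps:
r = -45 (r = -35 + 5*(-2) = -35 - 10 = -45)
m(t) = -45*t (m(t) = t*(-45) = -45*t)
340 + m(-20)*(-432) = 340 - 45*(-20)*(-432) = 340 + 900*(-432) = 340 - 388800 = -388460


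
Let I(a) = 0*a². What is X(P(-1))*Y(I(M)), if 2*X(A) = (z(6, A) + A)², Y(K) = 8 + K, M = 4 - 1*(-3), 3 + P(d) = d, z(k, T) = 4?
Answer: 0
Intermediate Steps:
P(d) = -3 + d
M = 7 (M = 4 + 3 = 7)
I(a) = 0
X(A) = (4 + A)²/2
X(P(-1))*Y(I(M)) = ((4 + (-3 - 1))²/2)*(8 + 0) = ((4 - 4)²/2)*8 = ((½)*0²)*8 = ((½)*0)*8 = 0*8 = 0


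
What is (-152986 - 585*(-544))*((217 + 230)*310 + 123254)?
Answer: 43267463296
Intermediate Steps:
(-152986 - 585*(-544))*((217 + 230)*310 + 123254) = (-152986 + 318240)*(447*310 + 123254) = 165254*(138570 + 123254) = 165254*261824 = 43267463296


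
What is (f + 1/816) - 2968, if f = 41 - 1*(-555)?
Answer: -1935551/816 ≈ -2372.0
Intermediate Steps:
f = 596 (f = 41 + 555 = 596)
(f + 1/816) - 2968 = (596 + 1/816) - 2968 = 486337/816 - 2968 = -1935551/816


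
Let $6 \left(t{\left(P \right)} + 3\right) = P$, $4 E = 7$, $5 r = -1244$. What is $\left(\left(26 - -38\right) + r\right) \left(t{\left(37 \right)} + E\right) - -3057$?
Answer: $\frac{10742}{5} \approx 2148.4$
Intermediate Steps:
$r = - \frac{1244}{5}$ ($r = \frac{1}{5} \left(-1244\right) = - \frac{1244}{5} \approx -248.8$)
$E = \frac{7}{4}$ ($E = \frac{1}{4} \cdot 7 = \frac{7}{4} \approx 1.75$)
$t{\left(P \right)} = -3 + \frac{P}{6}$
$\left(\left(26 - -38\right) + r\right) \left(t{\left(37 \right)} + E\right) - -3057 = \left(\left(26 - -38\right) - \frac{1244}{5}\right) \left(\left(-3 + \frac{1}{6} \cdot 37\right) + \frac{7}{4}\right) - -3057 = \left(\left(26 + 38\right) - \frac{1244}{5}\right) \left(\left(-3 + \frac{37}{6}\right) + \frac{7}{4}\right) + 3057 = \left(64 - \frac{1244}{5}\right) \left(\frac{19}{6} + \frac{7}{4}\right) + 3057 = \left(- \frac{924}{5}\right) \frac{59}{12} + 3057 = - \frac{4543}{5} + 3057 = \frac{10742}{5}$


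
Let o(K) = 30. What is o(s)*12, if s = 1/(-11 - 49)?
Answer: 360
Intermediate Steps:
s = -1/60 (s = 1/(-60) = -1/60 ≈ -0.016667)
o(s)*12 = 30*12 = 360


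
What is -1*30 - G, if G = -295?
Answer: 265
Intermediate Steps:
-1*30 - G = -1*30 - 1*(-295) = -30 + 295 = 265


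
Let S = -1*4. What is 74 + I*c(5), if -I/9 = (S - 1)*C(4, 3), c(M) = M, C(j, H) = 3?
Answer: 749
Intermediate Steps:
S = -4
I = 135 (I = -9*(-4 - 1)*3 = -(-45)*3 = -9*(-15) = 135)
74 + I*c(5) = 74 + 135*5 = 74 + 675 = 749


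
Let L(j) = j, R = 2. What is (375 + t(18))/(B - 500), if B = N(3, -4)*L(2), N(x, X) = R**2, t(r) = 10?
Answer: -385/492 ≈ -0.78252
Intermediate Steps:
N(x, X) = 4 (N(x, X) = 2**2 = 4)
B = 8 (B = 4*2 = 8)
(375 + t(18))/(B - 500) = (375 + 10)/(8 - 500) = 385/(-492) = 385*(-1/492) = -385/492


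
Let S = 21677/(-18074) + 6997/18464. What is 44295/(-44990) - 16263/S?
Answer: 24416035871297307/1231737794650 ≈ 19822.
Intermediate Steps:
S = -136890175/166859168 (S = 21677*(-1/18074) + 6997*(1/18464) = -21677/18074 + 6997/18464 = -136890175/166859168 ≈ -0.82039)
44295/(-44990) - 16263/S = 44295/(-44990) - 16263/(-136890175/166859168) = 44295*(-1/44990) - 16263*(-166859168/136890175) = -8859/8998 + 2713630649184/136890175 = 24416035871297307/1231737794650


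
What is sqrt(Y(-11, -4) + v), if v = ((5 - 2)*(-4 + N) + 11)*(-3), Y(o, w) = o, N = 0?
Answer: 2*I*sqrt(2) ≈ 2.8284*I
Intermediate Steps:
v = 3 (v = ((5 - 2)*(-4 + 0) + 11)*(-3) = (3*(-4) + 11)*(-3) = (-12 + 11)*(-3) = -1*(-3) = 3)
sqrt(Y(-11, -4) + v) = sqrt(-11 + 3) = sqrt(-8) = 2*I*sqrt(2)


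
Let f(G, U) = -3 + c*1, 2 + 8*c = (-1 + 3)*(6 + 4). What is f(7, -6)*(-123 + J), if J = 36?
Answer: 261/4 ≈ 65.250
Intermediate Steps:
c = 9/4 (c = -¼ + ((-1 + 3)*(6 + 4))/8 = -¼ + (2*10)/8 = -¼ + (⅛)*20 = -¼ + 5/2 = 9/4 ≈ 2.2500)
f(G, U) = -¾ (f(G, U) = -3 + (9/4)*1 = -3 + 9/4 = -¾)
f(7, -6)*(-123 + J) = -3*(-123 + 36)/4 = -¾*(-87) = 261/4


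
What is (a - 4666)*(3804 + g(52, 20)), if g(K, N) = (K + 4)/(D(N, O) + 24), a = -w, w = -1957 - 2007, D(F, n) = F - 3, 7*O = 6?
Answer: -109526040/41 ≈ -2.6714e+6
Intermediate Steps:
O = 6/7 (O = (⅐)*6 = 6/7 ≈ 0.85714)
D(F, n) = -3 + F
w = -3964
a = 3964 (a = -1*(-3964) = 3964)
g(K, N) = (4 + K)/(21 + N) (g(K, N) = (K + 4)/((-3 + N) + 24) = (4 + K)/(21 + N))
(a - 4666)*(3804 + g(52, 20)) = (3964 - 4666)*(3804 + (4 + 52)/(21 + 20)) = -702*(3804 + 56/41) = -702*156020/41 = -109526040/41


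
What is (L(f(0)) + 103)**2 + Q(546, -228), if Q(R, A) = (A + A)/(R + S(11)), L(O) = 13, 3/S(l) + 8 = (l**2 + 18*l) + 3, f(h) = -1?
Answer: 768949216/57149 ≈ 13455.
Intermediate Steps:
S(l) = 3/(-5 + l**2 + 18*l) (S(l) = 3/(-8 + ((l**2 + 18*l) + 3)) = 3/(-8 + (3 + l**2 + 18*l)) = 3/(-5 + l**2 + 18*l))
Q(R, A) = 2*A/(3/314 + R) (Q(R, A) = (A + A)/(R + 3/(-5 + 11**2 + 18*11)) = (2*A)/(R + 3/(-5 + 121 + 198)) = (2*A)/(R + 3/314) = (2*A)/(3/314 + R) = 2*A/(3/314 + R))
(L(f(0)) + 103)**2 + Q(546, -228) = (13 + 103)**2 + 628*(-228)/(3 + 314*546) = 116**2 + 628*(-228)/(3 + 171444) = 13456 + 628*(-228)/171447 = 13456 + 628*(-228)*(1/171447) = 13456 - 47728/57149 = 768949216/57149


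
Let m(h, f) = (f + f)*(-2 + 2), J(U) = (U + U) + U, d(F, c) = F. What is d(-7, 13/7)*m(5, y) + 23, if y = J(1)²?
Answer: 23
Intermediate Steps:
J(U) = 3*U (J(U) = 2*U + U = 3*U)
y = 9 (y = (3*1)² = 3² = 9)
m(h, f) = 0 (m(h, f) = (2*f)*0 = 0)
d(-7, 13/7)*m(5, y) + 23 = -7*0 + 23 = 0 + 23 = 23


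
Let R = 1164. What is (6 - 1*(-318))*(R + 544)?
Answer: 553392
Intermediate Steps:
(6 - 1*(-318))*(R + 544) = (6 - 1*(-318))*(1164 + 544) = (6 + 318)*1708 = 324*1708 = 553392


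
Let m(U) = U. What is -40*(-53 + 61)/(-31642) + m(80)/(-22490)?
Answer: 17944/2737033 ≈ 0.0065560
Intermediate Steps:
-40*(-53 + 61)/(-31642) + m(80)/(-22490) = -40*(-53 + 61)/(-31642) + 80/(-22490) = -40*8*(-1/31642) + 80*(-1/22490) = -320*(-1/31642) - 8/2249 = 160/15821 - 8/2249 = 17944/2737033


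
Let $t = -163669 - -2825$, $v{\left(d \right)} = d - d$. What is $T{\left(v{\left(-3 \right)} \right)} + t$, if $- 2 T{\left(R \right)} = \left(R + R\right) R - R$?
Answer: $-160844$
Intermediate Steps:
$v{\left(d \right)} = 0$
$T{\left(R \right)} = \frac{R}{2} - R^{2}$ ($T{\left(R \right)} = - \frac{\left(R + R\right) R - R}{2} = - \frac{2 R R - R}{2} = - \frac{2 R^{2} - R}{2} = - \frac{- R + 2 R^{2}}{2} = \frac{R}{2} - R^{2}$)
$t = -160844$ ($t = -163669 + 2825 = -160844$)
$T{\left(v{\left(-3 \right)} \right)} + t = 0 \left(\frac{1}{2} - 0\right) - 160844 = 0 \left(\frac{1}{2} + 0\right) - 160844 = 0 \cdot \frac{1}{2} - 160844 = 0 - 160844 = -160844$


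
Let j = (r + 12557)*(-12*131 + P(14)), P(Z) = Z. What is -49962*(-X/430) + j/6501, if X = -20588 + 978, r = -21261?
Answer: -636355492706/279543 ≈ -2.2764e+6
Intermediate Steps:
X = -19610
j = 13560832 (j = (-21261 + 12557)*(-12*131 + 14) = -8704*(-1572 + 14) = -8704*(-1558) = 13560832)
-49962*(-X/430) + j/6501 = -49962/((-430/(-19610))) + 13560832/6501 = -49962/((-430*(-1/19610))) + 13560832*(1/6501) = -49962/43/1961 + 13560832/6501 = -49962*1961/43 + 13560832/6501 = -97975482/43 + 13560832/6501 = -636355492706/279543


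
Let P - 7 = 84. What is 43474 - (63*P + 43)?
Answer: 37698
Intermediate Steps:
P = 91 (P = 7 + 84 = 91)
43474 - (63*P + 43) = 43474 - (63*91 + 43) = 43474 - (5733 + 43) = 43474 - 1*5776 = 43474 - 5776 = 37698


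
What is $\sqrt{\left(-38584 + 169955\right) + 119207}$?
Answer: $3 \sqrt{27842} \approx 500.58$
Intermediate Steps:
$\sqrt{\left(-38584 + 169955\right) + 119207} = \sqrt{131371 + 119207} = \sqrt{250578} = 3 \sqrt{27842}$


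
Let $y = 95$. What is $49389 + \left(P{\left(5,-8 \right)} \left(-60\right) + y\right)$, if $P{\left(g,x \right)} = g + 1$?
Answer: $49124$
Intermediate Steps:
$P{\left(g,x \right)} = 1 + g$
$49389 + \left(P{\left(5,-8 \right)} \left(-60\right) + y\right) = 49389 + \left(\left(1 + 5\right) \left(-60\right) + 95\right) = 49389 + \left(6 \left(-60\right) + 95\right) = 49389 + \left(-360 + 95\right) = 49389 - 265 = 49124$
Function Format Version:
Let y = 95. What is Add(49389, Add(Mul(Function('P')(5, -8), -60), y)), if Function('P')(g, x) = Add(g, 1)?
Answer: 49124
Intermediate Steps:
Function('P')(g, x) = Add(1, g)
Add(49389, Add(Mul(Function('P')(5, -8), -60), y)) = Add(49389, Add(Mul(Add(1, 5), -60), 95)) = Add(49389, Add(Mul(6, -60), 95)) = Add(49389, Add(-360, 95)) = Add(49389, -265) = 49124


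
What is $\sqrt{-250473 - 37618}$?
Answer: $i \sqrt{288091} \approx 536.74 i$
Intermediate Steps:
$\sqrt{-250473 - 37618} = \sqrt{-288091} = i \sqrt{288091}$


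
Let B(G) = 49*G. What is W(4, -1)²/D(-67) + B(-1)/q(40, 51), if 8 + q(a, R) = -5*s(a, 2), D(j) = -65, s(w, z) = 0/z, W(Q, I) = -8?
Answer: 2673/520 ≈ 5.1404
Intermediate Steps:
s(w, z) = 0
q(a, R) = -8 (q(a, R) = -8 - 5*0 = -8 + 0 = -8)
W(4, -1)²/D(-67) + B(-1)/q(40, 51) = (-8)²/(-65) + (49*(-1))/(-8) = 64*(-1/65) - 49*(-⅛) = -64/65 + 49/8 = 2673/520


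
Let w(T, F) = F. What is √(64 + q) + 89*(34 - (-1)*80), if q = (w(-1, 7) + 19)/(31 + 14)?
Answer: 10146 + √14530/15 ≈ 10154.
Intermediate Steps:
q = 26/45 (q = (7 + 19)/(31 + 14) = 26/45 ≈ 0.57778)
√(64 + q) + 89*(34 - (-1)*80) = √(64 + 26/45) + 89*(34 - (-1)*80) = √(2906/45) + 89*(34 - 1*(-80)) = √14530/15 + 89*(34 + 80) = √14530/15 + 89*114 = √14530/15 + 10146 = 10146 + √14530/15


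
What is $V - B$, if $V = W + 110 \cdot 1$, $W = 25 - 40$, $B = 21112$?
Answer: $-21017$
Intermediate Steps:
$W = -15$ ($W = 25 - 40 = -15$)
$V = 95$ ($V = -15 + 110 \cdot 1 = -15 + 110 = 95$)
$V - B = 95 - 21112 = -21017$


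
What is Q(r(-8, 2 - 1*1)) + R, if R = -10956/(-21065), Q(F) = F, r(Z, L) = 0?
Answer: 996/1915 ≈ 0.52010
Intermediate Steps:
R = 996/1915 (R = -10956*(-1/21065) = 996/1915 ≈ 0.52010)
Q(r(-8, 2 - 1*1)) + R = 0 + 996/1915 = 996/1915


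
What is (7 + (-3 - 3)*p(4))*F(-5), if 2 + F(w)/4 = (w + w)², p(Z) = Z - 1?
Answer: -4312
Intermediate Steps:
p(Z) = -1 + Z
F(w) = -8 + 16*w² (F(w) = -8 + 4*(w + w)² = -8 + 4*(2*w)² = -8 + 4*(4*w²) = -8 + 16*w²)
(7 + (-3 - 3)*p(4))*F(-5) = (7 + (-3 - 3)*(-1 + 4))*(-8 + 16*(-5)²) = (7 - 6*3)*(-8 + 16*25) = (7 - 18)*(-8 + 400) = -11*392 = -4312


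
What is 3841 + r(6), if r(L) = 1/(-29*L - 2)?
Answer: 676015/176 ≈ 3841.0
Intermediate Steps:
r(L) = 1/(-2 - 29*L)
3841 + r(6) = 3841 - 1/(2 + 29*6) = 3841 - 1/(2 + 174) = 3841 - 1/176 = 676015/176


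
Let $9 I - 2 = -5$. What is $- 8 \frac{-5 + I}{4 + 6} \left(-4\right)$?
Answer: $- \frac{256}{15} \approx -17.067$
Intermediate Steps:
$I = - \frac{1}{3}$ ($I = \frac{2}{9} + \frac{1}{9} \left(-5\right) = \frac{2}{9} - \frac{5}{9} = - \frac{1}{3} \approx -0.33333$)
$- 8 \frac{-5 + I}{4 + 6} \left(-4\right) = - 8 \frac{-5 - \frac{1}{3}}{4 + 6} \left(-4\right) = - 8 \left(- \frac{16}{3 \cdot 10}\right) \left(-4\right) = - 8 \left(\left(- \frac{16}{3}\right) \frac{1}{10}\right) \left(-4\right) = \left(-8\right) \left(- \frac{8}{15}\right) \left(-4\right) = \frac{64}{15} \left(-4\right) = - \frac{256}{15}$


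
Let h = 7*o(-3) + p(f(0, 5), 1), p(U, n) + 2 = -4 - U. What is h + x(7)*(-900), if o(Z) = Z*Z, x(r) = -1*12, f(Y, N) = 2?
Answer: 10855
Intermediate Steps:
p(U, n) = -6 - U (p(U, n) = -2 + (-4 - U) = -6 - U)
x(r) = -12
o(Z) = Z²
h = 55 (h = 7*(-3)² + (-6 - 1*2) = 7*9 + (-6 - 2) = 63 - 8 = 55)
h + x(7)*(-900) = 55 - 12*(-900) = 55 + 10800 = 10855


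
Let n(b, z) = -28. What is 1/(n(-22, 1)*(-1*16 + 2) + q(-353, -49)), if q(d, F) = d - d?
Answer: 1/392 ≈ 0.0025510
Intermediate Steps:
q(d, F) = 0
1/(n(-22, 1)*(-1*16 + 2) + q(-353, -49)) = 1/(-28*(-1*16 + 2) + 0) = 1/(-28*(-16 + 2) + 0) = 1/(-28*(-14) + 0) = 1/(392 + 0) = 1/392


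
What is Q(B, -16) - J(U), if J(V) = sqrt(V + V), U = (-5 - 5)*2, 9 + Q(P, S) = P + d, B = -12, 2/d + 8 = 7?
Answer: -23 - 2*I*sqrt(10) ≈ -23.0 - 6.3246*I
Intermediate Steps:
d = -2 (d = 2/(-8 + 7) = 2/(-1) = 2*(-1) = -2)
Q(P, S) = -11 + P (Q(P, S) = -9 + (P - 2) = -9 + (-2 + P) = -11 + P)
U = -20 (U = -10*2 = -20)
J(V) = sqrt(2)*sqrt(V) (J(V) = sqrt(2*V) = sqrt(2)*sqrt(V))
Q(B, -16) - J(U) = (-11 - 12) - sqrt(2)*sqrt(-20) = -23 - sqrt(2)*2*I*sqrt(5) = -23 - 2*I*sqrt(10)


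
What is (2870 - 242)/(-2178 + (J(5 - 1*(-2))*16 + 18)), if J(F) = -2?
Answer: -657/548 ≈ -1.1989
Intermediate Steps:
(2870 - 242)/(-2178 + (J(5 - 1*(-2))*16 + 18)) = (2870 - 242)/(-2178 + (-2*16 + 18)) = 2628/(-2178 + (-32 + 18)) = 2628/(-2178 - 14) = 2628/(-2192) = 2628*(-1/2192) = -657/548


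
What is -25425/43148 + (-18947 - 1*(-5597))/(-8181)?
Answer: 122674625/117664596 ≈ 1.0426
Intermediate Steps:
-25425/43148 + (-18947 - 1*(-5597))/(-8181) = -25425*1/43148 + (-18947 + 5597)*(-1/8181) = -25425/43148 - 13350*(-1/8181) = -25425/43148 + 4450/2727 = 122674625/117664596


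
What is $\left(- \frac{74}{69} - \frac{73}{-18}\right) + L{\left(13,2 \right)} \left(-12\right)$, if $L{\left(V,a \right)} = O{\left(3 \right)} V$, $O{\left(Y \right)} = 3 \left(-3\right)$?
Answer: $\frac{582491}{414} \approx 1407.0$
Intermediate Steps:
$O{\left(Y \right)} = -9$
$L{\left(V,a \right)} = - 9 V$
$\left(- \frac{74}{69} - \frac{73}{-18}\right) + L{\left(13,2 \right)} \left(-12\right) = \left(- \frac{74}{69} - \frac{73}{-18}\right) + \left(-9\right) 13 \left(-12\right) = \left(\left(-74\right) \frac{1}{69} - - \frac{73}{18}\right) - -1404 = \left(- \frac{74}{69} + \frac{73}{18}\right) + 1404 = \frac{1235}{414} + 1404 = \frac{582491}{414}$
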